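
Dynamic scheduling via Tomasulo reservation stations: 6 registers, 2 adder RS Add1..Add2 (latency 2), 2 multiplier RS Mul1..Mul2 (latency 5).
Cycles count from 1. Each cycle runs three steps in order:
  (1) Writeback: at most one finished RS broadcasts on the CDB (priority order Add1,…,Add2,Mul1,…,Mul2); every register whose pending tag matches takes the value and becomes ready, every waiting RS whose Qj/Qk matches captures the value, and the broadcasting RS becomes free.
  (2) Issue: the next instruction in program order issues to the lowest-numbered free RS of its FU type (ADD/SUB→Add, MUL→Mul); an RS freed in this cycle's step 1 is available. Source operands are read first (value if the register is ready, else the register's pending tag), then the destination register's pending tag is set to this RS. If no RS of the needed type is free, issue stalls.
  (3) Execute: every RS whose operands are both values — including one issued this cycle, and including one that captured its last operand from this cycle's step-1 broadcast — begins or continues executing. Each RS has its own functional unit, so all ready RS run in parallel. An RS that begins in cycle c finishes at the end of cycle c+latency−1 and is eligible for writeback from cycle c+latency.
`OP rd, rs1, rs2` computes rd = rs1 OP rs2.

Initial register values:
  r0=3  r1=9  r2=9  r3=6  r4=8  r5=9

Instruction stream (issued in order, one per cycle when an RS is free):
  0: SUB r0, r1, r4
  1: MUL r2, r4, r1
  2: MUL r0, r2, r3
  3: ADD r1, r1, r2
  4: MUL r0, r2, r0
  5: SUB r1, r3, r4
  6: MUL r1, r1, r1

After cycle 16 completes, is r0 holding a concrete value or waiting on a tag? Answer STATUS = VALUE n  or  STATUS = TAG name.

STATUS = TAG Mul1

c1: issue SUB r0<-Add1 | r0:Add1,r1:9,r2:9,r3:6,r4:8,r5:9
c2: issue MUL r2<-Mul1 | r0:Add1,r1:9,r2:Mul1,r3:6,r4:8,r5:9
c3: CDB Add1=1; issue MUL r0<-Mul2 | r0:Mul2,r1:9,r2:Mul1,r3:6,r4:8,r5:9
c4: issue ADD r1<-Add1 | r0:Mul2,r1:Add1,r2:Mul1,r3:6,r4:8,r5:9
c5: stall | r0:Mul2,r1:Add1,r2:Mul1,r3:6,r4:8,r5:9
c6: stall | r0:Mul2,r1:Add1,r2:Mul1,r3:6,r4:8,r5:9
c7: CDB Mul1=72; issue MUL r0<-Mul1 | r0:Mul1,r1:Add1,r2:72,r3:6,r4:8,r5:9
c8: issue SUB r1<-Add2 | r0:Mul1,r1:Add2,r2:72,r3:6,r4:8,r5:9
c9: CDB Add1=81; stall | r0:Mul1,r1:Add2,r2:72,r3:6,r4:8,r5:9
c10: CDB Add2=-2; stall | r0:Mul1,r1:-2,r2:72,r3:6,r4:8,r5:9
c11: stall | r0:Mul1,r1:-2,r2:72,r3:6,r4:8,r5:9
c12: CDB Mul2=432; issue MUL r1<-Mul2 | r0:Mul1,r1:Mul2,r2:72,r3:6,r4:8,r5:9
c13: - | r0:Mul1,r1:Mul2,r2:72,r3:6,r4:8,r5:9
c14: - | r0:Mul1,r1:Mul2,r2:72,r3:6,r4:8,r5:9
c15: - | r0:Mul1,r1:Mul2,r2:72,r3:6,r4:8,r5:9
c16: - | r0:Mul1,r1:Mul2,r2:72,r3:6,r4:8,r5:9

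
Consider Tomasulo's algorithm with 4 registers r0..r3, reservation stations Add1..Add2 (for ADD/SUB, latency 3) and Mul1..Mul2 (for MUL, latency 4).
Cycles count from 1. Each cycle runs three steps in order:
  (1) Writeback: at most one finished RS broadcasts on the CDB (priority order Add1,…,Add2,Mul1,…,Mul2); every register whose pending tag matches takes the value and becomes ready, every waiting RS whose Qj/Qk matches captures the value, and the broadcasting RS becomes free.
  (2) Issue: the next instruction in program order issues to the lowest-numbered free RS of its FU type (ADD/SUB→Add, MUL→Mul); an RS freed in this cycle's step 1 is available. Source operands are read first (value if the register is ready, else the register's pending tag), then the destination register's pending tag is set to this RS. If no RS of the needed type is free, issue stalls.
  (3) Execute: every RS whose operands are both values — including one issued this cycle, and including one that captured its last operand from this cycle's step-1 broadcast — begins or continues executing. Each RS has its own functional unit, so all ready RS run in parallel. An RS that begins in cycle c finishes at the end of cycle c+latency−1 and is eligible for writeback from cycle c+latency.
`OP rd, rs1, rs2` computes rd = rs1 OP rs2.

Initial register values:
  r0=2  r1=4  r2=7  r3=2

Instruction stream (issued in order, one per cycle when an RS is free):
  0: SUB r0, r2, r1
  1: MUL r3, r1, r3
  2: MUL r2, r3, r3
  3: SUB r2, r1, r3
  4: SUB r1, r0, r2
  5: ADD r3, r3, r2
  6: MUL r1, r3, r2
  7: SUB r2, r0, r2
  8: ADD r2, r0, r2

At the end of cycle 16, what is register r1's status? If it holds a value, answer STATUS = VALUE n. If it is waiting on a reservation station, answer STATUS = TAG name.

STATUS = VALUE -16

c1: issue SUB r0<-Add1 | r0:Add1,r1:4,r2:7,r3:2
c2: issue MUL r3<-Mul1 | r0:Add1,r1:4,r2:7,r3:Mul1
c3: issue MUL r2<-Mul2 | r0:Add1,r1:4,r2:Mul2,r3:Mul1
c4: CDB Add1=3; issue SUB r2<-Add1 | r0:3,r1:4,r2:Add1,r3:Mul1
c5: issue SUB r1<-Add2 | r0:3,r1:Add2,r2:Add1,r3:Mul1
c6: CDB Mul1=8; stall | r0:3,r1:Add2,r2:Add1,r3:8
c7: stall | r0:3,r1:Add2,r2:Add1,r3:8
c8: stall | r0:3,r1:Add2,r2:Add1,r3:8
c9: CDB Add1=-4; issue ADD r3<-Add1 | r0:3,r1:Add2,r2:-4,r3:Add1
c10: CDB Mul2=64; issue MUL r1<-Mul1 | r0:3,r1:Mul1,r2:-4,r3:Add1
c11: stall | r0:3,r1:Mul1,r2:-4,r3:Add1
c12: CDB Add1=4; issue SUB r2<-Add1 | r0:3,r1:Mul1,r2:Add1,r3:4
c13: CDB Add2=7; issue ADD r2<-Add2 | r0:3,r1:Mul1,r2:Add2,r3:4
c14: - | r0:3,r1:Mul1,r2:Add2,r3:4
c15: CDB Add1=7 | r0:3,r1:Mul1,r2:Add2,r3:4
c16: CDB Mul1=-16 | r0:3,r1:-16,r2:Add2,r3:4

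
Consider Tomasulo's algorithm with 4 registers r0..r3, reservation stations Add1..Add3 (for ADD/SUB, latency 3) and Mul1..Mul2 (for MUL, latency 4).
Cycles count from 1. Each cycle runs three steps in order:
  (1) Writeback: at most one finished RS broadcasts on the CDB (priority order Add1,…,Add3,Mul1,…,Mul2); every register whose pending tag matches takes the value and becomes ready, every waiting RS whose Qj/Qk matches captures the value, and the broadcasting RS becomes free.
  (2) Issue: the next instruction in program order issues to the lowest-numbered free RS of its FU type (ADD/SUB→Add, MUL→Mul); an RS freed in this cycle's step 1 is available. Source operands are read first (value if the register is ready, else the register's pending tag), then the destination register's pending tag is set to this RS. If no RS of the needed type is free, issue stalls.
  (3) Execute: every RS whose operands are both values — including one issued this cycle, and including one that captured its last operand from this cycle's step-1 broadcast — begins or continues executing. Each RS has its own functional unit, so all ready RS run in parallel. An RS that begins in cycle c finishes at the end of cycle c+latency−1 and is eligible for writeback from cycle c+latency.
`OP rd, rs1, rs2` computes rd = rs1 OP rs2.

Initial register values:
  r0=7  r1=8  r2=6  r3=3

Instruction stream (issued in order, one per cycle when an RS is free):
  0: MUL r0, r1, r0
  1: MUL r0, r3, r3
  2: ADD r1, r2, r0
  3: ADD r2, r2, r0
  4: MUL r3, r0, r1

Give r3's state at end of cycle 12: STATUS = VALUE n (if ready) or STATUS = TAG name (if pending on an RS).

STATUS = TAG Mul1

  c1: issue MUL r0<-Mul1  regs: r0:Mul1,r1:8,r2:6,r3:3
  c2: issue MUL r0<-Mul2  regs: r0:Mul2,r1:8,r2:6,r3:3
  c3: issue ADD r1<-Add1  regs: r0:Mul2,r1:Add1,r2:6,r3:3
  c4: issue ADD r2<-Add2  regs: r0:Mul2,r1:Add1,r2:Add2,r3:3
  c5: CDB Mul1=56; issue MUL r3<-Mul1  regs: r0:Mul2,r1:Add1,r2:Add2,r3:Mul1
  c6: CDB Mul2=9  regs: r0:9,r1:Add1,r2:Add2,r3:Mul1
  c7: -  regs: r0:9,r1:Add1,r2:Add2,r3:Mul1
  c8: -  regs: r0:9,r1:Add1,r2:Add2,r3:Mul1
  c9: CDB Add1=15  regs: r0:9,r1:15,r2:Add2,r3:Mul1
  c10: CDB Add2=15  regs: r0:9,r1:15,r2:15,r3:Mul1
  c11: -  regs: r0:9,r1:15,r2:15,r3:Mul1
  c12: -  regs: r0:9,r1:15,r2:15,r3:Mul1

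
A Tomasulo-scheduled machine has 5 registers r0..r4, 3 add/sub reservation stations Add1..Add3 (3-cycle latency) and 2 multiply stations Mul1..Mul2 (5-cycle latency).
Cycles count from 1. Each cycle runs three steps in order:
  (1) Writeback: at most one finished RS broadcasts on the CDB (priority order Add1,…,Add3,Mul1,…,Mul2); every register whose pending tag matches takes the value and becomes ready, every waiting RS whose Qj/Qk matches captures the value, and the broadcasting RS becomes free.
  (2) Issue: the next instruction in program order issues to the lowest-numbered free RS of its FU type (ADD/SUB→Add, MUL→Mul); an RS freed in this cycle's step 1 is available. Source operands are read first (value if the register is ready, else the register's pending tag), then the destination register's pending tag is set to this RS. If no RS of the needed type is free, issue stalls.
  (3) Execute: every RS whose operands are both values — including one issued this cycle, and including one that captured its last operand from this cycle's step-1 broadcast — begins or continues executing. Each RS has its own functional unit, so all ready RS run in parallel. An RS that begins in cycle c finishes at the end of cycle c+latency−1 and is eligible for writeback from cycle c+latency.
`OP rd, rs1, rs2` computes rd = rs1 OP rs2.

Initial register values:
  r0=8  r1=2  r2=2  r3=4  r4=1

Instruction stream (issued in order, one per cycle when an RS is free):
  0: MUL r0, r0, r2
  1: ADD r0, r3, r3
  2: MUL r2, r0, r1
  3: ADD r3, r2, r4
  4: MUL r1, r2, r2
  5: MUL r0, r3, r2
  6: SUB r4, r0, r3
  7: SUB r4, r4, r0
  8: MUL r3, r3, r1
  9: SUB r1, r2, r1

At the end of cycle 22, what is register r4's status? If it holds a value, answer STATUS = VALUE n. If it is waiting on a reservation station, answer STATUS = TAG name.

STATUS = TAG Add3

cycle 1: issue MUL r0<-Mul1 // r0:Mul1,r1:2,r2:2,r3:4,r4:1
cycle 2: issue ADD r0<-Add1 // r0:Add1,r1:2,r2:2,r3:4,r4:1
cycle 3: issue MUL r2<-Mul2 // r0:Add1,r1:2,r2:Mul2,r3:4,r4:1
cycle 4: issue ADD r3<-Add2 // r0:Add1,r1:2,r2:Mul2,r3:Add2,r4:1
cycle 5: CDB Add1=8; stall // r0:8,r1:2,r2:Mul2,r3:Add2,r4:1
cycle 6: CDB Mul1=16; issue MUL r1<-Mul1 // r0:8,r1:Mul1,r2:Mul2,r3:Add2,r4:1
cycle 7: stall // r0:8,r1:Mul1,r2:Mul2,r3:Add2,r4:1
cycle 8: stall // r0:8,r1:Mul1,r2:Mul2,r3:Add2,r4:1
cycle 9: stall // r0:8,r1:Mul1,r2:Mul2,r3:Add2,r4:1
cycle 10: CDB Mul2=16; issue MUL r0<-Mul2 // r0:Mul2,r1:Mul1,r2:16,r3:Add2,r4:1
cycle 11: issue SUB r4<-Add1 // r0:Mul2,r1:Mul1,r2:16,r3:Add2,r4:Add1
cycle 12: issue SUB r4<-Add3 // r0:Mul2,r1:Mul1,r2:16,r3:Add2,r4:Add3
cycle 13: CDB Add2=17; stall // r0:Mul2,r1:Mul1,r2:16,r3:17,r4:Add3
cycle 14: stall // r0:Mul2,r1:Mul1,r2:16,r3:17,r4:Add3
cycle 15: CDB Mul1=256; issue MUL r3<-Mul1 // r0:Mul2,r1:256,r2:16,r3:Mul1,r4:Add3
cycle 16: issue SUB r1<-Add2 // r0:Mul2,r1:Add2,r2:16,r3:Mul1,r4:Add3
cycle 17: - // r0:Mul2,r1:Add2,r2:16,r3:Mul1,r4:Add3
cycle 18: CDB Mul2=272 // r0:272,r1:Add2,r2:16,r3:Mul1,r4:Add3
cycle 19: CDB Add2=-240 // r0:272,r1:-240,r2:16,r3:Mul1,r4:Add3
cycle 20: CDB Mul1=4352 // r0:272,r1:-240,r2:16,r3:4352,r4:Add3
cycle 21: CDB Add1=255 // r0:272,r1:-240,r2:16,r3:4352,r4:Add3
cycle 22: - // r0:272,r1:-240,r2:16,r3:4352,r4:Add3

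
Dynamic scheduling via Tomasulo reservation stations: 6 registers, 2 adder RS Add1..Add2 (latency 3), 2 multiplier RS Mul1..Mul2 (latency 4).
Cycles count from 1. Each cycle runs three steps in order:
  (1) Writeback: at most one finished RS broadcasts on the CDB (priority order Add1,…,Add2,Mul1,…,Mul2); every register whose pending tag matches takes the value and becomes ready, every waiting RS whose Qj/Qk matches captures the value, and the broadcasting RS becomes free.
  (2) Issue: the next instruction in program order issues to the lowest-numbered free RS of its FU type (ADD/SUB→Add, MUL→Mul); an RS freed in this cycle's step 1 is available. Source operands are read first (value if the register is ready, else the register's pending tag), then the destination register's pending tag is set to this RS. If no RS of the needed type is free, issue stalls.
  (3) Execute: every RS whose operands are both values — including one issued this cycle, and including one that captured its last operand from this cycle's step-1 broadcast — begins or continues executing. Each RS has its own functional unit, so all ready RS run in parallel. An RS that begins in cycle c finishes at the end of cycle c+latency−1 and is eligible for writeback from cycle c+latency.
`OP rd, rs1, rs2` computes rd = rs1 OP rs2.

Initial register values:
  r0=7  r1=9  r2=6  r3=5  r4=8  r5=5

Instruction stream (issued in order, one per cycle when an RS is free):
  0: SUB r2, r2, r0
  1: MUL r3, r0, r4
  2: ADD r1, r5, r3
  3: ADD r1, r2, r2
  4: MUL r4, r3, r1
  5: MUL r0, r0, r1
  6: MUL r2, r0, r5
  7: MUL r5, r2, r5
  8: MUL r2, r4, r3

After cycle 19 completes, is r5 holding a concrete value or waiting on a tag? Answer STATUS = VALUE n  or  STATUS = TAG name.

STATUS = TAG Mul2

cycle 1: issue SUB r2<-Add1 // r0:7,r1:9,r2:Add1,r3:5,r4:8,r5:5
cycle 2: issue MUL r3<-Mul1 // r0:7,r1:9,r2:Add1,r3:Mul1,r4:8,r5:5
cycle 3: issue ADD r1<-Add2 // r0:7,r1:Add2,r2:Add1,r3:Mul1,r4:8,r5:5
cycle 4: CDB Add1=-1; issue ADD r1<-Add1 // r0:7,r1:Add1,r2:-1,r3:Mul1,r4:8,r5:5
cycle 5: issue MUL r4<-Mul2 // r0:7,r1:Add1,r2:-1,r3:Mul1,r4:Mul2,r5:5
cycle 6: CDB Mul1=56; issue MUL r0<-Mul1 // r0:Mul1,r1:Add1,r2:-1,r3:56,r4:Mul2,r5:5
cycle 7: CDB Add1=-2; stall // r0:Mul1,r1:-2,r2:-1,r3:56,r4:Mul2,r5:5
cycle 8: stall // r0:Mul1,r1:-2,r2:-1,r3:56,r4:Mul2,r5:5
cycle 9: CDB Add2=61; stall // r0:Mul1,r1:-2,r2:-1,r3:56,r4:Mul2,r5:5
cycle 10: stall // r0:Mul1,r1:-2,r2:-1,r3:56,r4:Mul2,r5:5
cycle 11: CDB Mul1=-14; issue MUL r2<-Mul1 // r0:-14,r1:-2,r2:Mul1,r3:56,r4:Mul2,r5:5
cycle 12: CDB Mul2=-112; issue MUL r5<-Mul2 // r0:-14,r1:-2,r2:Mul1,r3:56,r4:-112,r5:Mul2
cycle 13: stall // r0:-14,r1:-2,r2:Mul1,r3:56,r4:-112,r5:Mul2
cycle 14: stall // r0:-14,r1:-2,r2:Mul1,r3:56,r4:-112,r5:Mul2
cycle 15: CDB Mul1=-70; issue MUL r2<-Mul1 // r0:-14,r1:-2,r2:Mul1,r3:56,r4:-112,r5:Mul2
cycle 16: - // r0:-14,r1:-2,r2:Mul1,r3:56,r4:-112,r5:Mul2
cycle 17: - // r0:-14,r1:-2,r2:Mul1,r3:56,r4:-112,r5:Mul2
cycle 18: - // r0:-14,r1:-2,r2:Mul1,r3:56,r4:-112,r5:Mul2
cycle 19: CDB Mul1=-6272 // r0:-14,r1:-2,r2:-6272,r3:56,r4:-112,r5:Mul2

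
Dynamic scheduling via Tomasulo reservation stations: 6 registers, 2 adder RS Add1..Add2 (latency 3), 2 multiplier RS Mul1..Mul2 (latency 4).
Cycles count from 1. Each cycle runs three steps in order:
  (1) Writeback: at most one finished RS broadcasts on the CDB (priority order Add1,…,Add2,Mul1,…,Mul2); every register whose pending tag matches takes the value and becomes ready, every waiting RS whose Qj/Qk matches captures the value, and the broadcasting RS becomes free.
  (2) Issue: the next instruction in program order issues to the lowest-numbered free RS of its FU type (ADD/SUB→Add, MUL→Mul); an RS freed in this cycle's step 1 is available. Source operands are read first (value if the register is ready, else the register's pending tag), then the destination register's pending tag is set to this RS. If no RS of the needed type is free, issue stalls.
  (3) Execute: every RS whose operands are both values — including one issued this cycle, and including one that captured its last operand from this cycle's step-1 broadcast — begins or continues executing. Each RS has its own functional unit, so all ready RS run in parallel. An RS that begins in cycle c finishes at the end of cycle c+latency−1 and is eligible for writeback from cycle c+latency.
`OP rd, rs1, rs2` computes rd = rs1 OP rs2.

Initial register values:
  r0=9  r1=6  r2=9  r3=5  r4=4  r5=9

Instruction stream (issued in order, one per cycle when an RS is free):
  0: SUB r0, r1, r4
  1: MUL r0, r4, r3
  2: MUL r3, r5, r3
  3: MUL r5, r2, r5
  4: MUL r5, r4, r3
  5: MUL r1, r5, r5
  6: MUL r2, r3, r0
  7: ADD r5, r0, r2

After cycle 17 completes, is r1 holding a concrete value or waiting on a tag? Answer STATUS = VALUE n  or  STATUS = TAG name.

cycle 1: issue SUB r0<-Add1 // r0:Add1,r1:6,r2:9,r3:5,r4:4,r5:9
cycle 2: issue MUL r0<-Mul1 // r0:Mul1,r1:6,r2:9,r3:5,r4:4,r5:9
cycle 3: issue MUL r3<-Mul2 // r0:Mul1,r1:6,r2:9,r3:Mul2,r4:4,r5:9
cycle 4: CDB Add1=2; stall // r0:Mul1,r1:6,r2:9,r3:Mul2,r4:4,r5:9
cycle 5: stall // r0:Mul1,r1:6,r2:9,r3:Mul2,r4:4,r5:9
cycle 6: CDB Mul1=20; issue MUL r5<-Mul1 // r0:20,r1:6,r2:9,r3:Mul2,r4:4,r5:Mul1
cycle 7: CDB Mul2=45; issue MUL r5<-Mul2 // r0:20,r1:6,r2:9,r3:45,r4:4,r5:Mul2
cycle 8: stall // r0:20,r1:6,r2:9,r3:45,r4:4,r5:Mul2
cycle 9: stall // r0:20,r1:6,r2:9,r3:45,r4:4,r5:Mul2
cycle 10: CDB Mul1=81; issue MUL r1<-Mul1 // r0:20,r1:Mul1,r2:9,r3:45,r4:4,r5:Mul2
cycle 11: CDB Mul2=180; issue MUL r2<-Mul2 // r0:20,r1:Mul1,r2:Mul2,r3:45,r4:4,r5:180
cycle 12: issue ADD r5<-Add1 // r0:20,r1:Mul1,r2:Mul2,r3:45,r4:4,r5:Add1
cycle 13: - // r0:20,r1:Mul1,r2:Mul2,r3:45,r4:4,r5:Add1
cycle 14: - // r0:20,r1:Mul1,r2:Mul2,r3:45,r4:4,r5:Add1
cycle 15: CDB Mul1=32400 // r0:20,r1:32400,r2:Mul2,r3:45,r4:4,r5:Add1
cycle 16: CDB Mul2=900 // r0:20,r1:32400,r2:900,r3:45,r4:4,r5:Add1
cycle 17: - // r0:20,r1:32400,r2:900,r3:45,r4:4,r5:Add1

STATUS = VALUE 32400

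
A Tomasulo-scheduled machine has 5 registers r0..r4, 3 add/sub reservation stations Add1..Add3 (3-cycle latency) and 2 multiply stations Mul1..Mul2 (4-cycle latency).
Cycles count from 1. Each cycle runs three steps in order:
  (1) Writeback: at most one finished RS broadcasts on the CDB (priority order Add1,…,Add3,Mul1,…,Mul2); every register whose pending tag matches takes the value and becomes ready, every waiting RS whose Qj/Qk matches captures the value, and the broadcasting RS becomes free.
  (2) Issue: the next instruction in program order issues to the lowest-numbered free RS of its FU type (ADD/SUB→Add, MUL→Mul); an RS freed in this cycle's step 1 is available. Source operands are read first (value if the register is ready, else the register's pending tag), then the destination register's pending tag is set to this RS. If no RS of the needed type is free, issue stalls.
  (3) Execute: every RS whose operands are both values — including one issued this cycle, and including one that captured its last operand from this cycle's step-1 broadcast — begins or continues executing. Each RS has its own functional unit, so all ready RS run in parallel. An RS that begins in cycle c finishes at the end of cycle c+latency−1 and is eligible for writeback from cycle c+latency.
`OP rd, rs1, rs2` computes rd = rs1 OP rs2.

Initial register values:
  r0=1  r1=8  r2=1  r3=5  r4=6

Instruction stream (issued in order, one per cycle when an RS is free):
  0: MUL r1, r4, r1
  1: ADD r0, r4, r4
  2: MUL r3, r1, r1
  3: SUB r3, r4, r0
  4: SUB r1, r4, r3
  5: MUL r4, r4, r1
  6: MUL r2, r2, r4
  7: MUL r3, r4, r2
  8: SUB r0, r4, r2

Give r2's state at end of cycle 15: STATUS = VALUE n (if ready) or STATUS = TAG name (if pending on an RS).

  c1: issue MUL r1<-Mul1  regs: r0:1,r1:Mul1,r2:1,r3:5,r4:6
  c2: issue ADD r0<-Add1  regs: r0:Add1,r1:Mul1,r2:1,r3:5,r4:6
  c3: issue MUL r3<-Mul2  regs: r0:Add1,r1:Mul1,r2:1,r3:Mul2,r4:6
  c4: issue SUB r3<-Add2  regs: r0:Add1,r1:Mul1,r2:1,r3:Add2,r4:6
  c5: CDB Add1=12; issue SUB r1<-Add1  regs: r0:12,r1:Add1,r2:1,r3:Add2,r4:6
  c6: CDB Mul1=48; issue MUL r4<-Mul1  regs: r0:12,r1:Add1,r2:1,r3:Add2,r4:Mul1
  c7: stall  regs: r0:12,r1:Add1,r2:1,r3:Add2,r4:Mul1
  c8: CDB Add2=-6; stall  regs: r0:12,r1:Add1,r2:1,r3:-6,r4:Mul1
  c9: stall  regs: r0:12,r1:Add1,r2:1,r3:-6,r4:Mul1
  c10: CDB Mul2=2304; issue MUL r2<-Mul2  regs: r0:12,r1:Add1,r2:Mul2,r3:-6,r4:Mul1
  c11: CDB Add1=12; stall  regs: r0:12,r1:12,r2:Mul2,r3:-6,r4:Mul1
  c12: stall  regs: r0:12,r1:12,r2:Mul2,r3:-6,r4:Mul1
  c13: stall  regs: r0:12,r1:12,r2:Mul2,r3:-6,r4:Mul1
  c14: stall  regs: r0:12,r1:12,r2:Mul2,r3:-6,r4:Mul1
  c15: CDB Mul1=72; issue MUL r3<-Mul1  regs: r0:12,r1:12,r2:Mul2,r3:Mul1,r4:72

STATUS = TAG Mul2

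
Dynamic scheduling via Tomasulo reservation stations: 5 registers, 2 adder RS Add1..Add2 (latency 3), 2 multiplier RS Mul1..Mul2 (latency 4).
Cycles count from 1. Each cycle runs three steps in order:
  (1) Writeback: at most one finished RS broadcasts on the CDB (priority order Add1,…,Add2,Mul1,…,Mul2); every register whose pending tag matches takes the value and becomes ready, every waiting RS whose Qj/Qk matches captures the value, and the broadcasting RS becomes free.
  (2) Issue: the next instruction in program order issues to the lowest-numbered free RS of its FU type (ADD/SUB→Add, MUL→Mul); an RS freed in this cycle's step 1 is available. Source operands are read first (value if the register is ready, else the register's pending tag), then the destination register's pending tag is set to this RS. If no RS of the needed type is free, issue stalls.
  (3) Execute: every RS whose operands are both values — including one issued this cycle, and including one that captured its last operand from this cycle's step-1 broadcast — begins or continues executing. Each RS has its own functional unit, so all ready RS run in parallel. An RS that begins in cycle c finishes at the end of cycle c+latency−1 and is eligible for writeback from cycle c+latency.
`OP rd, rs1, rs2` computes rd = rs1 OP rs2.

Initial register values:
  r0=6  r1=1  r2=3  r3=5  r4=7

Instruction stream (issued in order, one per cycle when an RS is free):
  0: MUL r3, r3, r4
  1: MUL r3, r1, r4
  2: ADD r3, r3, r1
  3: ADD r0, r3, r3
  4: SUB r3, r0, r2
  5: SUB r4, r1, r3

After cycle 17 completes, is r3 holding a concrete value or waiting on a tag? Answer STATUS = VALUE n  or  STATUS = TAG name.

STATUS = VALUE 13

  c1: issue MUL r3<-Mul1  regs: r0:6,r1:1,r2:3,r3:Mul1,r4:7
  c2: issue MUL r3<-Mul2  regs: r0:6,r1:1,r2:3,r3:Mul2,r4:7
  c3: issue ADD r3<-Add1  regs: r0:6,r1:1,r2:3,r3:Add1,r4:7
  c4: issue ADD r0<-Add2  regs: r0:Add2,r1:1,r2:3,r3:Add1,r4:7
  c5: CDB Mul1=35; stall  regs: r0:Add2,r1:1,r2:3,r3:Add1,r4:7
  c6: CDB Mul2=7; stall  regs: r0:Add2,r1:1,r2:3,r3:Add1,r4:7
  c7: stall  regs: r0:Add2,r1:1,r2:3,r3:Add1,r4:7
  c8: stall  regs: r0:Add2,r1:1,r2:3,r3:Add1,r4:7
  c9: CDB Add1=8; issue SUB r3<-Add1  regs: r0:Add2,r1:1,r2:3,r3:Add1,r4:7
  c10: stall  regs: r0:Add2,r1:1,r2:3,r3:Add1,r4:7
  c11: stall  regs: r0:Add2,r1:1,r2:3,r3:Add1,r4:7
  c12: CDB Add2=16; issue SUB r4<-Add2  regs: r0:16,r1:1,r2:3,r3:Add1,r4:Add2
  c13: -  regs: r0:16,r1:1,r2:3,r3:Add1,r4:Add2
  c14: -  regs: r0:16,r1:1,r2:3,r3:Add1,r4:Add2
  c15: CDB Add1=13  regs: r0:16,r1:1,r2:3,r3:13,r4:Add2
  c16: -  regs: r0:16,r1:1,r2:3,r3:13,r4:Add2
  c17: -  regs: r0:16,r1:1,r2:3,r3:13,r4:Add2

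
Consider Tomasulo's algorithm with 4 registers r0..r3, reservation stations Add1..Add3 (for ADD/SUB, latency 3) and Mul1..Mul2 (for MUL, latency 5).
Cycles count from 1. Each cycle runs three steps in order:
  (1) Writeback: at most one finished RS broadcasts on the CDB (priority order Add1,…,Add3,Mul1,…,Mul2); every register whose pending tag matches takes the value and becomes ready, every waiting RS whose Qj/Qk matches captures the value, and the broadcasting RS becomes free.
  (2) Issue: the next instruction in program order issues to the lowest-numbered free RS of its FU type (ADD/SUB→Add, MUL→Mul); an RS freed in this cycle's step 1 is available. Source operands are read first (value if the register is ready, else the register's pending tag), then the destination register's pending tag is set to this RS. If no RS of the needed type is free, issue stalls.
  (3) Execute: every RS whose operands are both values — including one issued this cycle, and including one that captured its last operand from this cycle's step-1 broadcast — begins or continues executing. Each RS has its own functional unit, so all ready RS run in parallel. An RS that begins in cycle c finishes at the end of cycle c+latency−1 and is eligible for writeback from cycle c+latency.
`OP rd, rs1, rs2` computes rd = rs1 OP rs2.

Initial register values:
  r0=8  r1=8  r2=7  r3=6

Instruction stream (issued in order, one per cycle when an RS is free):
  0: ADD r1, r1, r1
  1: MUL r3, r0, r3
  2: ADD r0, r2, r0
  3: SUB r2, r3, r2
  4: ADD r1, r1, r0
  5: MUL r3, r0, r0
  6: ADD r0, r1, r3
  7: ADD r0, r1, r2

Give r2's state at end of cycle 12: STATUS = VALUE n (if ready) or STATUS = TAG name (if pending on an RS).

STATUS = VALUE 41

cycle 1: issue ADD r1<-Add1 // r0:8,r1:Add1,r2:7,r3:6
cycle 2: issue MUL r3<-Mul1 // r0:8,r1:Add1,r2:7,r3:Mul1
cycle 3: issue ADD r0<-Add2 // r0:Add2,r1:Add1,r2:7,r3:Mul1
cycle 4: CDB Add1=16; issue SUB r2<-Add1 // r0:Add2,r1:16,r2:Add1,r3:Mul1
cycle 5: issue ADD r1<-Add3 // r0:Add2,r1:Add3,r2:Add1,r3:Mul1
cycle 6: CDB Add2=15; issue MUL r3<-Mul2 // r0:15,r1:Add3,r2:Add1,r3:Mul2
cycle 7: CDB Mul1=48; issue ADD r0<-Add2 // r0:Add2,r1:Add3,r2:Add1,r3:Mul2
cycle 8: stall // r0:Add2,r1:Add3,r2:Add1,r3:Mul2
cycle 9: CDB Add3=31; issue ADD r0<-Add3 // r0:Add3,r1:31,r2:Add1,r3:Mul2
cycle 10: CDB Add1=41 // r0:Add3,r1:31,r2:41,r3:Mul2
cycle 11: CDB Mul2=225 // r0:Add3,r1:31,r2:41,r3:225
cycle 12: - // r0:Add3,r1:31,r2:41,r3:225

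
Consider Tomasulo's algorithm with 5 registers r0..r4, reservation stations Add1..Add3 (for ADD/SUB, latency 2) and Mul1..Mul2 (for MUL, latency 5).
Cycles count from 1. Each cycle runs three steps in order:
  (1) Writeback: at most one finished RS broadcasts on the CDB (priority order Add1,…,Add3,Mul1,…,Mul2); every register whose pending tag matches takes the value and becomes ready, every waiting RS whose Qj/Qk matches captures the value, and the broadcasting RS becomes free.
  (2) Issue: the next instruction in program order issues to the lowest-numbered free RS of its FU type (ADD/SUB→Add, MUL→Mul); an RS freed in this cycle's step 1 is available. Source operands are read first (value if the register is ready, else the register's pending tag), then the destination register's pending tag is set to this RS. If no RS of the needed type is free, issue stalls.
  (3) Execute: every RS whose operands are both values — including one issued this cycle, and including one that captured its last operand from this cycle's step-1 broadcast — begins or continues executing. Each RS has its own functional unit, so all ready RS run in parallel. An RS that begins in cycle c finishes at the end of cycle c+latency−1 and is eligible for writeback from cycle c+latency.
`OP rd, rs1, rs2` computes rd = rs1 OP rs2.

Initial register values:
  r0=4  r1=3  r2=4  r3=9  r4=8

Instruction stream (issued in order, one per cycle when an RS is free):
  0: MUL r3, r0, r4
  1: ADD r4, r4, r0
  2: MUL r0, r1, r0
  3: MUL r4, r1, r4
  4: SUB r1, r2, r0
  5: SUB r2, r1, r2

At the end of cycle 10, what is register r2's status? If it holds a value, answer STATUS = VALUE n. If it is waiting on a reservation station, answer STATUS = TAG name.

  c1: issue MUL r3<-Mul1  regs: r0:4,r1:3,r2:4,r3:Mul1,r4:8
  c2: issue ADD r4<-Add1  regs: r0:4,r1:3,r2:4,r3:Mul1,r4:Add1
  c3: issue MUL r0<-Mul2  regs: r0:Mul2,r1:3,r2:4,r3:Mul1,r4:Add1
  c4: CDB Add1=12; stall  regs: r0:Mul2,r1:3,r2:4,r3:Mul1,r4:12
  c5: stall  regs: r0:Mul2,r1:3,r2:4,r3:Mul1,r4:12
  c6: CDB Mul1=32; issue MUL r4<-Mul1  regs: r0:Mul2,r1:3,r2:4,r3:32,r4:Mul1
  c7: issue SUB r1<-Add1  regs: r0:Mul2,r1:Add1,r2:4,r3:32,r4:Mul1
  c8: CDB Mul2=12; issue SUB r2<-Add2  regs: r0:12,r1:Add1,r2:Add2,r3:32,r4:Mul1
  c9: -  regs: r0:12,r1:Add1,r2:Add2,r3:32,r4:Mul1
  c10: CDB Add1=-8  regs: r0:12,r1:-8,r2:Add2,r3:32,r4:Mul1

STATUS = TAG Add2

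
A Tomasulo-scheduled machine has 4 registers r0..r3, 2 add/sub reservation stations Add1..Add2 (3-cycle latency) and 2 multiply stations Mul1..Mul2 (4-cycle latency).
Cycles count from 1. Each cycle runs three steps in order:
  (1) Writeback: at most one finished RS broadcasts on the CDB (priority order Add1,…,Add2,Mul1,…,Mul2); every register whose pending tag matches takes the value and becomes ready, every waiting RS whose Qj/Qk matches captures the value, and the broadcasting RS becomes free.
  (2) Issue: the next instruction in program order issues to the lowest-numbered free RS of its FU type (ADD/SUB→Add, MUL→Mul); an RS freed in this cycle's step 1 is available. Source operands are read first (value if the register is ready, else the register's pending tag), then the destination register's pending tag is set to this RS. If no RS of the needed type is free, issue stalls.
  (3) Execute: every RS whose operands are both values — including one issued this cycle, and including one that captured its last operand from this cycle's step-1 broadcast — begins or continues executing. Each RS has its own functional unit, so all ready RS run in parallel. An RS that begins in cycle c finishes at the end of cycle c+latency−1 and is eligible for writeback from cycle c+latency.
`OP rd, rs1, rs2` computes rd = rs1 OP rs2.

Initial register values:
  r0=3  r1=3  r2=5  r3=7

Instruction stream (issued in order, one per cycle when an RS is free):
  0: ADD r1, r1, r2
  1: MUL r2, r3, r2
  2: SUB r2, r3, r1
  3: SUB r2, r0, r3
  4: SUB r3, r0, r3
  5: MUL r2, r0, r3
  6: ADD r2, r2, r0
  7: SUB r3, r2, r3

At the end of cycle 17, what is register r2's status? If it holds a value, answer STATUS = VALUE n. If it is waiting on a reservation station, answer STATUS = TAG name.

STATUS = VALUE -9

  c1: issue ADD r1<-Add1  regs: r0:3,r1:Add1,r2:5,r3:7
  c2: issue MUL r2<-Mul1  regs: r0:3,r1:Add1,r2:Mul1,r3:7
  c3: issue SUB r2<-Add2  regs: r0:3,r1:Add1,r2:Add2,r3:7
  c4: CDB Add1=8; issue SUB r2<-Add1  regs: r0:3,r1:8,r2:Add1,r3:7
  c5: stall  regs: r0:3,r1:8,r2:Add1,r3:7
  c6: CDB Mul1=35; stall  regs: r0:3,r1:8,r2:Add1,r3:7
  c7: CDB Add1=-4; issue SUB r3<-Add1  regs: r0:3,r1:8,r2:-4,r3:Add1
  c8: CDB Add2=-1; issue MUL r2<-Mul1  regs: r0:3,r1:8,r2:Mul1,r3:Add1
  c9: issue ADD r2<-Add2  regs: r0:3,r1:8,r2:Add2,r3:Add1
  c10: CDB Add1=-4; issue SUB r3<-Add1  regs: r0:3,r1:8,r2:Add2,r3:Add1
  c11: -  regs: r0:3,r1:8,r2:Add2,r3:Add1
  c12: -  regs: r0:3,r1:8,r2:Add2,r3:Add1
  c13: -  regs: r0:3,r1:8,r2:Add2,r3:Add1
  c14: CDB Mul1=-12  regs: r0:3,r1:8,r2:Add2,r3:Add1
  c15: -  regs: r0:3,r1:8,r2:Add2,r3:Add1
  c16: -  regs: r0:3,r1:8,r2:Add2,r3:Add1
  c17: CDB Add2=-9  regs: r0:3,r1:8,r2:-9,r3:Add1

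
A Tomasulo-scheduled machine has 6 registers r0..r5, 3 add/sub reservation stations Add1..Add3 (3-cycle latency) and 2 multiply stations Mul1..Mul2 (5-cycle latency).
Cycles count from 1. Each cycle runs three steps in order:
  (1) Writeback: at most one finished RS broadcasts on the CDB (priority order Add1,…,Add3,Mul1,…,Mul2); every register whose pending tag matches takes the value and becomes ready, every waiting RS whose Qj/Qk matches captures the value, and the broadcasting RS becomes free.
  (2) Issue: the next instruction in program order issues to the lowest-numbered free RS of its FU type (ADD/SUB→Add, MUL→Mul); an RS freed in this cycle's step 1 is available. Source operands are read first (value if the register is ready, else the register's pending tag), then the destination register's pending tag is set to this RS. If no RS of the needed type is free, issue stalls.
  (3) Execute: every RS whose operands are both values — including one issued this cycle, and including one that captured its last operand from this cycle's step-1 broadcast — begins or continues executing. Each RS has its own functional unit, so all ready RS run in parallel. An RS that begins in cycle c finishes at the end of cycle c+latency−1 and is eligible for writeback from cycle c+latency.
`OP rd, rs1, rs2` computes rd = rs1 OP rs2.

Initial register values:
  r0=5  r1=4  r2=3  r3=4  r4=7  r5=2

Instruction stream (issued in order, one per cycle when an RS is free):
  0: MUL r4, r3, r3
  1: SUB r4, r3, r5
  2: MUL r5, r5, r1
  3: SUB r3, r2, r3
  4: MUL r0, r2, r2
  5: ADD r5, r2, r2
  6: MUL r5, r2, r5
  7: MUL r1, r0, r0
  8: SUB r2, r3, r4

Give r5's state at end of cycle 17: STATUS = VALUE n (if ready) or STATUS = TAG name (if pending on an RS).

STATUS = VALUE 18

cycle 1: issue MUL r4<-Mul1 // r0:5,r1:4,r2:3,r3:4,r4:Mul1,r5:2
cycle 2: issue SUB r4<-Add1 // r0:5,r1:4,r2:3,r3:4,r4:Add1,r5:2
cycle 3: issue MUL r5<-Mul2 // r0:5,r1:4,r2:3,r3:4,r4:Add1,r5:Mul2
cycle 4: issue SUB r3<-Add2 // r0:5,r1:4,r2:3,r3:Add2,r4:Add1,r5:Mul2
cycle 5: CDB Add1=2; stall // r0:5,r1:4,r2:3,r3:Add2,r4:2,r5:Mul2
cycle 6: CDB Mul1=16; issue MUL r0<-Mul1 // r0:Mul1,r1:4,r2:3,r3:Add2,r4:2,r5:Mul2
cycle 7: CDB Add2=-1; issue ADD r5<-Add1 // r0:Mul1,r1:4,r2:3,r3:-1,r4:2,r5:Add1
cycle 8: CDB Mul2=8; issue MUL r5<-Mul2 // r0:Mul1,r1:4,r2:3,r3:-1,r4:2,r5:Mul2
cycle 9: stall // r0:Mul1,r1:4,r2:3,r3:-1,r4:2,r5:Mul2
cycle 10: CDB Add1=6; stall // r0:Mul1,r1:4,r2:3,r3:-1,r4:2,r5:Mul2
cycle 11: CDB Mul1=9; issue MUL r1<-Mul1 // r0:9,r1:Mul1,r2:3,r3:-1,r4:2,r5:Mul2
cycle 12: issue SUB r2<-Add1 // r0:9,r1:Mul1,r2:Add1,r3:-1,r4:2,r5:Mul2
cycle 13: - // r0:9,r1:Mul1,r2:Add1,r3:-1,r4:2,r5:Mul2
cycle 14: - // r0:9,r1:Mul1,r2:Add1,r3:-1,r4:2,r5:Mul2
cycle 15: CDB Add1=-3 // r0:9,r1:Mul1,r2:-3,r3:-1,r4:2,r5:Mul2
cycle 16: CDB Mul1=81 // r0:9,r1:81,r2:-3,r3:-1,r4:2,r5:Mul2
cycle 17: CDB Mul2=18 // r0:9,r1:81,r2:-3,r3:-1,r4:2,r5:18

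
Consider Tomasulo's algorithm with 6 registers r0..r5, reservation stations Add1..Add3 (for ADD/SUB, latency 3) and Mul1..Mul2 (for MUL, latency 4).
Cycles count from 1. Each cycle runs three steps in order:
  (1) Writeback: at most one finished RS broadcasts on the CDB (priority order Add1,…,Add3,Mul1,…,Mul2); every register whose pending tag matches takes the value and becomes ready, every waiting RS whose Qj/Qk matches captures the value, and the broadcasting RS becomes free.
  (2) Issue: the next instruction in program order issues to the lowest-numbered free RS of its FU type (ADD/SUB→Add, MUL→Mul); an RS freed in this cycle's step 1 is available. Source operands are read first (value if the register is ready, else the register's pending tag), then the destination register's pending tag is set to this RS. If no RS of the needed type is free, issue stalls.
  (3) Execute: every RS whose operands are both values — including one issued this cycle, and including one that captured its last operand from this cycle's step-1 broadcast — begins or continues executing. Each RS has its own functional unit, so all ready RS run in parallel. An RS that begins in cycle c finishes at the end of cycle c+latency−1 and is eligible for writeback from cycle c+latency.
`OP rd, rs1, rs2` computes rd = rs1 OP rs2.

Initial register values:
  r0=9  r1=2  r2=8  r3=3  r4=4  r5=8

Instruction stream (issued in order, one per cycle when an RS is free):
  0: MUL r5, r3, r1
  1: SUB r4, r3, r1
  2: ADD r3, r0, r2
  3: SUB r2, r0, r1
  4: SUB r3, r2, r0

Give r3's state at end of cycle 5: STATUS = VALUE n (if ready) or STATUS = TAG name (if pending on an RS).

cycle 1: issue MUL r5<-Mul1 // r0:9,r1:2,r2:8,r3:3,r4:4,r5:Mul1
cycle 2: issue SUB r4<-Add1 // r0:9,r1:2,r2:8,r3:3,r4:Add1,r5:Mul1
cycle 3: issue ADD r3<-Add2 // r0:9,r1:2,r2:8,r3:Add2,r4:Add1,r5:Mul1
cycle 4: issue SUB r2<-Add3 // r0:9,r1:2,r2:Add3,r3:Add2,r4:Add1,r5:Mul1
cycle 5: CDB Add1=1; issue SUB r3<-Add1 // r0:9,r1:2,r2:Add3,r3:Add1,r4:1,r5:Mul1

STATUS = TAG Add1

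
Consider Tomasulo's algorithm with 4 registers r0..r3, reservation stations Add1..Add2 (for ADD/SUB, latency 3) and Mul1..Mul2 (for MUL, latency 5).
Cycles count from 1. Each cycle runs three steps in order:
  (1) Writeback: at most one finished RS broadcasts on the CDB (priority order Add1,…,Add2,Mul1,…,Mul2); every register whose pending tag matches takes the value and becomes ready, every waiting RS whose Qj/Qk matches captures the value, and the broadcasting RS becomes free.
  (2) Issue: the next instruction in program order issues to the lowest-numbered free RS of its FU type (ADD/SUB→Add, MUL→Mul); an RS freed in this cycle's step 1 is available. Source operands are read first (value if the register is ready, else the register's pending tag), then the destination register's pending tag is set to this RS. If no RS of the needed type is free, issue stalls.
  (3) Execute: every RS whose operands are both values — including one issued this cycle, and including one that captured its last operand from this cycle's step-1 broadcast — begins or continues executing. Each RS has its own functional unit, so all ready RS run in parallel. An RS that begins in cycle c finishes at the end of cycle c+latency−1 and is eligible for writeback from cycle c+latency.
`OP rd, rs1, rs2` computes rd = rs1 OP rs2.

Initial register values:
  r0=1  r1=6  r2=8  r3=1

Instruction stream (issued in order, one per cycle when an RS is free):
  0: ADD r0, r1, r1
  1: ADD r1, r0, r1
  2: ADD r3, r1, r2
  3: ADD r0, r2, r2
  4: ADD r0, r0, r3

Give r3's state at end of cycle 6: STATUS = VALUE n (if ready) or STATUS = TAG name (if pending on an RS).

cycle 1: issue ADD r0<-Add1 // r0:Add1,r1:6,r2:8,r3:1
cycle 2: issue ADD r1<-Add2 // r0:Add1,r1:Add2,r2:8,r3:1
cycle 3: stall // r0:Add1,r1:Add2,r2:8,r3:1
cycle 4: CDB Add1=12; issue ADD r3<-Add1 // r0:12,r1:Add2,r2:8,r3:Add1
cycle 5: stall // r0:12,r1:Add2,r2:8,r3:Add1
cycle 6: stall // r0:12,r1:Add2,r2:8,r3:Add1

STATUS = TAG Add1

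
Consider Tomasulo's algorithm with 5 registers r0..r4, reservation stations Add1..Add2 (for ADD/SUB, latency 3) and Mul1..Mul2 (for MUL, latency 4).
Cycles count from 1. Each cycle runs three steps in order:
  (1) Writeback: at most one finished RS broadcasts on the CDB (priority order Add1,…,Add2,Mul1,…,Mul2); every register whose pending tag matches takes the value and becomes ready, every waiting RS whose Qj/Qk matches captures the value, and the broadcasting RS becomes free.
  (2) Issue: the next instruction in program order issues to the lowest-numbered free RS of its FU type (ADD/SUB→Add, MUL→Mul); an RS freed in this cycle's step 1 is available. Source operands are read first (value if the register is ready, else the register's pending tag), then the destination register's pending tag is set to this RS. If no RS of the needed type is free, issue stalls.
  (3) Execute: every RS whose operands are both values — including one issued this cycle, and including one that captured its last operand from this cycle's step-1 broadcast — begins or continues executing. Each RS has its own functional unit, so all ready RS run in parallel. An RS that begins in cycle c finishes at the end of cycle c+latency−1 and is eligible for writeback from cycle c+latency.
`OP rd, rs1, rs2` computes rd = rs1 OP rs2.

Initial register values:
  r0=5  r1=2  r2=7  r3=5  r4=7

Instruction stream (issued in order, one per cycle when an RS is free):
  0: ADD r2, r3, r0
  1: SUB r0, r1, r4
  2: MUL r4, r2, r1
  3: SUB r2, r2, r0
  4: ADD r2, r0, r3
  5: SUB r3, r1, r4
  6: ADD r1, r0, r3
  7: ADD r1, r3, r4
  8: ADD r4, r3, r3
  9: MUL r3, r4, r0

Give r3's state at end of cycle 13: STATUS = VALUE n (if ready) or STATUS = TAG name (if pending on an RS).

  c1: issue ADD r2<-Add1  regs: r0:5,r1:2,r2:Add1,r3:5,r4:7
  c2: issue SUB r0<-Add2  regs: r0:Add2,r1:2,r2:Add1,r3:5,r4:7
  c3: issue MUL r4<-Mul1  regs: r0:Add2,r1:2,r2:Add1,r3:5,r4:Mul1
  c4: CDB Add1=10; issue SUB r2<-Add1  regs: r0:Add2,r1:2,r2:Add1,r3:5,r4:Mul1
  c5: CDB Add2=-5; issue ADD r2<-Add2  regs: r0:-5,r1:2,r2:Add2,r3:5,r4:Mul1
  c6: stall  regs: r0:-5,r1:2,r2:Add2,r3:5,r4:Mul1
  c7: stall  regs: r0:-5,r1:2,r2:Add2,r3:5,r4:Mul1
  c8: CDB Add1=15; issue SUB r3<-Add1  regs: r0:-5,r1:2,r2:Add2,r3:Add1,r4:Mul1
  c9: CDB Add2=0; issue ADD r1<-Add2  regs: r0:-5,r1:Add2,r2:0,r3:Add1,r4:Mul1
  c10: CDB Mul1=20; stall  regs: r0:-5,r1:Add2,r2:0,r3:Add1,r4:20
  c11: stall  regs: r0:-5,r1:Add2,r2:0,r3:Add1,r4:20
  c12: stall  regs: r0:-5,r1:Add2,r2:0,r3:Add1,r4:20
  c13: CDB Add1=-18; issue ADD r1<-Add1  regs: r0:-5,r1:Add1,r2:0,r3:-18,r4:20

STATUS = VALUE -18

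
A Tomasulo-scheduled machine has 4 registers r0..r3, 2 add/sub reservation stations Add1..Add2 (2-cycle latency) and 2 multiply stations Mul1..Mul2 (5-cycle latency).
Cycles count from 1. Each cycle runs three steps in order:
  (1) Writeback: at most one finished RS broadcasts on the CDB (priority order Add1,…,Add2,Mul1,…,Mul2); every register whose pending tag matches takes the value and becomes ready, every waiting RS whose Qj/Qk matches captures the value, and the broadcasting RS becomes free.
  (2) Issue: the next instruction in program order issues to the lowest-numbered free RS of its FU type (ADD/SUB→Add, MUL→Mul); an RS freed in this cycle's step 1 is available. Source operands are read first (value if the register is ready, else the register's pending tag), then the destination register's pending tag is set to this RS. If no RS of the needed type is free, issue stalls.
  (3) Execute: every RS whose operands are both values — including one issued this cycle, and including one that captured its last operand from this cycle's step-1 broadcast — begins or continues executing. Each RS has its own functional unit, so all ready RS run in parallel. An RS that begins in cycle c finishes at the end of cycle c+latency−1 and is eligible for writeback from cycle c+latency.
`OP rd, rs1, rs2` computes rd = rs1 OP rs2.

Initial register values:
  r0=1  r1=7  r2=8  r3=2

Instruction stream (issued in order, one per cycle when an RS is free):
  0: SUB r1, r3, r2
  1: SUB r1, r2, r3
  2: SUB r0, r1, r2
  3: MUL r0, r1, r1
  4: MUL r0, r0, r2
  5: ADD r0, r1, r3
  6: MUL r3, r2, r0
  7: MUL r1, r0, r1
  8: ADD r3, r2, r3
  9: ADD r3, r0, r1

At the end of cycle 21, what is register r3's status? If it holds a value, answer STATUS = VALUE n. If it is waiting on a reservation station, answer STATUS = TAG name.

c1: issue SUB r1<-Add1 | r0:1,r1:Add1,r2:8,r3:2
c2: issue SUB r1<-Add2 | r0:1,r1:Add2,r2:8,r3:2
c3: CDB Add1=-6; issue SUB r0<-Add1 | r0:Add1,r1:Add2,r2:8,r3:2
c4: CDB Add2=6; issue MUL r0<-Mul1 | r0:Mul1,r1:6,r2:8,r3:2
c5: issue MUL r0<-Mul2 | r0:Mul2,r1:6,r2:8,r3:2
c6: CDB Add1=-2; issue ADD r0<-Add1 | r0:Add1,r1:6,r2:8,r3:2
c7: stall | r0:Add1,r1:6,r2:8,r3:2
c8: CDB Add1=8; stall | r0:8,r1:6,r2:8,r3:2
c9: CDB Mul1=36; issue MUL r3<-Mul1 | r0:8,r1:6,r2:8,r3:Mul1
c10: stall | r0:8,r1:6,r2:8,r3:Mul1
c11: stall | r0:8,r1:6,r2:8,r3:Mul1
c12: stall | r0:8,r1:6,r2:8,r3:Mul1
c13: stall | r0:8,r1:6,r2:8,r3:Mul1
c14: CDB Mul1=64; issue MUL r1<-Mul1 | r0:8,r1:Mul1,r2:8,r3:64
c15: CDB Mul2=288; issue ADD r3<-Add1 | r0:8,r1:Mul1,r2:8,r3:Add1
c16: issue ADD r3<-Add2 | r0:8,r1:Mul1,r2:8,r3:Add2
c17: CDB Add1=72 | r0:8,r1:Mul1,r2:8,r3:Add2
c18: - | r0:8,r1:Mul1,r2:8,r3:Add2
c19: CDB Mul1=48 | r0:8,r1:48,r2:8,r3:Add2
c20: - | r0:8,r1:48,r2:8,r3:Add2
c21: CDB Add2=56 | r0:8,r1:48,r2:8,r3:56

STATUS = VALUE 56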